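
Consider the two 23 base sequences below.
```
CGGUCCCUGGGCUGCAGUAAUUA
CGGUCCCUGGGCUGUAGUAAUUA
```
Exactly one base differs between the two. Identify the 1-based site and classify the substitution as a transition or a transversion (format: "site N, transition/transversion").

site 15, transition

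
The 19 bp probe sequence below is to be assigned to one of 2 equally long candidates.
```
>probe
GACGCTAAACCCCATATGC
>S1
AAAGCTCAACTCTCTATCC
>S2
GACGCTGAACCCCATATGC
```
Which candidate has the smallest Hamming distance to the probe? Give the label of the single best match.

S2

Hamming distances to probe — S1: 7; S2: 1.
Smallest is S2 with 1 mismatch.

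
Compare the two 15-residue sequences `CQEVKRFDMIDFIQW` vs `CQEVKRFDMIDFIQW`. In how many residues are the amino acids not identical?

No positions differ; the sequences are identical.

0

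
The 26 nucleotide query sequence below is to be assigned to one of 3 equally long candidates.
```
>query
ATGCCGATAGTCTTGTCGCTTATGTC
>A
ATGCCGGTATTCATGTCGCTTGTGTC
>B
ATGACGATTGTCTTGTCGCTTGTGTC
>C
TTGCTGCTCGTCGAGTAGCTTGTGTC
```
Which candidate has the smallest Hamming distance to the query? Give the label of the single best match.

A differs at 4 positions; B differs at 3 positions; C differs at 8 positions. The closest is B.

B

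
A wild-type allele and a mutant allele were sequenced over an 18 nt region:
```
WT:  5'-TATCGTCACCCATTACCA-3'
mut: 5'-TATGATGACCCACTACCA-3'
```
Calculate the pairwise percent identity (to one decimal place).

77.8%

Mismatches at positions 4, 5, 7, 13 (1-based): 4 of 18.
Identical positions: 14/18 = 77.78% → 77.8%.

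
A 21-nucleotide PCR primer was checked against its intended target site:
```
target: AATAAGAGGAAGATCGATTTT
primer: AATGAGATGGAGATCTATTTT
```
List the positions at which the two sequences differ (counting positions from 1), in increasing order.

4, 8, 10, 16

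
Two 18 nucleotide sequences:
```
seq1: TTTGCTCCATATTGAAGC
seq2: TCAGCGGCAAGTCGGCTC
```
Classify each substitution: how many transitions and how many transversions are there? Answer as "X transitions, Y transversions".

4 transitions, 6 transversions

Mismatches (1-based):
base 2: T→C (pyrimidine→pyrimidine, transition)
base 3: T→A (pyrimidine→purine, transversion)
base 6: T→G (pyrimidine→purine, transversion)
base 7: C→G (pyrimidine→purine, transversion)
base 10: T→A (pyrimidine→purine, transversion)
base 11: A→G (purine→purine, transition)
base 13: T→C (pyrimidine→pyrimidine, transition)
base 15: A→G (purine→purine, transition)
base 16: A→C (purine→pyrimidine, transversion)
base 17: G→T (purine→pyrimidine, transversion)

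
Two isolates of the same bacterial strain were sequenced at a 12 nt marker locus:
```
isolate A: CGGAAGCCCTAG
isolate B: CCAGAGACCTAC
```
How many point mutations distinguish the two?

5

Mismatches (1-based): site 2: G→C; site 3: G→A; site 4: A→G; site 7: C→A; site 12: G→C.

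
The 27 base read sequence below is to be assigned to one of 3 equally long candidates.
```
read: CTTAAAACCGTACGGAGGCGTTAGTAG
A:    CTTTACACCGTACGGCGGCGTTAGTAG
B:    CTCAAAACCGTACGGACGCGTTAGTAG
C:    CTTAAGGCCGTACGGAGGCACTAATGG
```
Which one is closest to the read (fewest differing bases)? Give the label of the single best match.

A differs at 3 bases; B differs at 2 bases; C differs at 6 bases. The closest is B.

B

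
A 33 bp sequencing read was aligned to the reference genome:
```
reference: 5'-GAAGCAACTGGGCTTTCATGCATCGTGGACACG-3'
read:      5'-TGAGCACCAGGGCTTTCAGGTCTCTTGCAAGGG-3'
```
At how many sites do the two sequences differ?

12

Comparing position by position, 12 sites differ: 1 (G/T), 2 (A/G), 7 (A/C), 9 (T/A), 19 (T/G), 21 (C/T), 22 (A/C), 25 (G/T), 28 (G/C), 30 (C/A), 31 (A/G), 32 (C/G).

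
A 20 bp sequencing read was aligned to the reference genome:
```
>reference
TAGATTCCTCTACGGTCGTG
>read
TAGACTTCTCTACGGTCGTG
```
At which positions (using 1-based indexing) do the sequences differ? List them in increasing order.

Scanning 1-based: 5: T/C; 7: C/T.

5, 7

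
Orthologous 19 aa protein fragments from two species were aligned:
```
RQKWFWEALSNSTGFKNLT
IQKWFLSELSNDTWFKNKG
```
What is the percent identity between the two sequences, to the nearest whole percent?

Mismatches at positions 1, 6, 7, 8, 12, 14, 18, 19 (1-based): 8 of 19.
Identical positions: 11/19 = 57.89% → 58%.

58%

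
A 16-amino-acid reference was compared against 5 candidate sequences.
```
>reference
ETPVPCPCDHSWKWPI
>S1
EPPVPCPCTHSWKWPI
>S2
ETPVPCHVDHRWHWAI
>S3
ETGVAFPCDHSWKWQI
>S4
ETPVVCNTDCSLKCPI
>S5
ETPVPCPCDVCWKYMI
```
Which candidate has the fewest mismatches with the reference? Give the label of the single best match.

S1

S1 differs at 2 positions; S2 differs at 5 positions; S3 differs at 4 positions; S4 differs at 6 positions; S5 differs at 4 positions. The closest is S1.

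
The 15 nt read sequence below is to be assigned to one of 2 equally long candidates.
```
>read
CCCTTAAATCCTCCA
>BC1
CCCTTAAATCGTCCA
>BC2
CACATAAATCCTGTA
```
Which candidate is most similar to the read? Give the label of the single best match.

BC1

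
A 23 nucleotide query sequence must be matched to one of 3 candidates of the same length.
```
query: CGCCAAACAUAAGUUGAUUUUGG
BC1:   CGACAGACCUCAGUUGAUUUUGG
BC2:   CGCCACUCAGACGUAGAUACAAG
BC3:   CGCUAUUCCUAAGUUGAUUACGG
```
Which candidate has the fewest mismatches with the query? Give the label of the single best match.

BC1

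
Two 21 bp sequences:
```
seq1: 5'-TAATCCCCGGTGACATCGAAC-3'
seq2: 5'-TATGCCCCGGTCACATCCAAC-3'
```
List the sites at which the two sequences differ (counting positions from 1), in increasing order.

3, 4, 12, 18

Differences at site 3 (A→T), site 4 (T→G), site 12 (G→C), site 18 (G→C).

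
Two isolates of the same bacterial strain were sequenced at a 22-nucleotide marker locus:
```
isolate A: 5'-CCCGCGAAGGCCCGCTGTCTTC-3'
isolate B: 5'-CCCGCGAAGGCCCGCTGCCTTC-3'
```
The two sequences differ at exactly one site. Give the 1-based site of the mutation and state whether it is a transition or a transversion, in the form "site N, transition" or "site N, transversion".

site 18, transition

The sequences differ only at site 18: T→C (pyrimidine→pyrimidine), a transition.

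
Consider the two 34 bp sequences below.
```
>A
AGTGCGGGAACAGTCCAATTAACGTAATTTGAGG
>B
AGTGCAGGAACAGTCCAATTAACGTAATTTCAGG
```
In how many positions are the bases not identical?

Mismatches (1-based): position 6: G→A; position 31: G→C.

2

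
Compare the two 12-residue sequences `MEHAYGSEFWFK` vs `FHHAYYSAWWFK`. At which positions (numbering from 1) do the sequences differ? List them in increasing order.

1, 2, 6, 8, 9

Differences at position 1 (M→F), position 2 (E→H), position 6 (G→Y), position 8 (E→A), position 9 (F→W).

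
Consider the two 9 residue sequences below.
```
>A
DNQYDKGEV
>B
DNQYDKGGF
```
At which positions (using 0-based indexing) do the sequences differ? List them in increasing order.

7, 8

Differences at position 7 (E→G), position 8 (V→F).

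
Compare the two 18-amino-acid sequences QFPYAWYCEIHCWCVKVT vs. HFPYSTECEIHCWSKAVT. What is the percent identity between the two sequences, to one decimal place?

Mismatches at positions 1, 5, 6, 7, 14, 15, 16 (1-based): 7 of 18.
Identical positions: 11/18 = 61.11% → 61.1%.

61.1%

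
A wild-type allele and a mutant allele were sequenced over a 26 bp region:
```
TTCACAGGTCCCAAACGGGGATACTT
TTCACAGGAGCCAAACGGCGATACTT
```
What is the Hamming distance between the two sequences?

3

Mismatches (1-based): base 9: T→A; base 10: C→G; base 19: G→C.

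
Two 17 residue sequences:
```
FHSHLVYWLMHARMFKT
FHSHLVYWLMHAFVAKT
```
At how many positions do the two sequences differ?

3

The sequences differ at positions 13, 14, 15 (1-based) — 3 in total.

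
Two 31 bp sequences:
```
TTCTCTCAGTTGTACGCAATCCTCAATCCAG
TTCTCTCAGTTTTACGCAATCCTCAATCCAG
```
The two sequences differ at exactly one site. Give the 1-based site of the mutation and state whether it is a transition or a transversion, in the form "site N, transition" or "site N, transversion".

site 12, transversion

The sequences differ only at site 12: G→T (purine→pyrimidine), a transversion.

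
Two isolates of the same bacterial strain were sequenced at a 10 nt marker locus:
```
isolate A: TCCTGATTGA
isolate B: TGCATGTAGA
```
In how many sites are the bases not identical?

5

The sequences differ at sites 2, 4, 5, 6, 8 (1-based) — 5 in total.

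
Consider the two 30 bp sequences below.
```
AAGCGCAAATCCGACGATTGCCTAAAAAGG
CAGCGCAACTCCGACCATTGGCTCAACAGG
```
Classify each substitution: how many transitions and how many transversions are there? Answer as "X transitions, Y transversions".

Transitions (purine↔purine or pyrimidine↔pyrimidine): none.
Transversions (purine↔pyrimidine): 1 A→C, 9 A→C, 16 G→C, 21 C→G, 24 A→C, 27 A→C.

0 transitions, 6 transversions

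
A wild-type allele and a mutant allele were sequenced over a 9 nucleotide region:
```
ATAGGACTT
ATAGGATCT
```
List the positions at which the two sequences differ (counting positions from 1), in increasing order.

7, 8

Differences at position 7 (C→T), position 8 (T→C).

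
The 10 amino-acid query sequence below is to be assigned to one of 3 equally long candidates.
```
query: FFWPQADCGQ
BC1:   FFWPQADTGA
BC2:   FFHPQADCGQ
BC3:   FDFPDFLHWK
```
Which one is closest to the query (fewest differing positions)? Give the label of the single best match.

Hamming distances to query — BC1: 2; BC2: 1; BC3: 8.
Smallest is BC2 with 1 mismatch.

BC2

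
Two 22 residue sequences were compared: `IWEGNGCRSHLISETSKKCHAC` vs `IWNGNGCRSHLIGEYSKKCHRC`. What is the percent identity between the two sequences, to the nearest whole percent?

Mismatches at positions 3, 13, 15, 21 (1-based): 4 of 22.
Identical positions: 18/22 = 81.82% → 82%.

82%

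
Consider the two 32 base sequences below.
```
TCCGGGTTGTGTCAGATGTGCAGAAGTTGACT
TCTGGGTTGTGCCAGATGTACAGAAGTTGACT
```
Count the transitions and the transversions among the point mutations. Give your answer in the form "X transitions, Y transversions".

3 transitions, 0 transversions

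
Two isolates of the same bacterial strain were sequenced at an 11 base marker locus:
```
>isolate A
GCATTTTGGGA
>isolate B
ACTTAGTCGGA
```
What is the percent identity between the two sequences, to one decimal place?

54.5%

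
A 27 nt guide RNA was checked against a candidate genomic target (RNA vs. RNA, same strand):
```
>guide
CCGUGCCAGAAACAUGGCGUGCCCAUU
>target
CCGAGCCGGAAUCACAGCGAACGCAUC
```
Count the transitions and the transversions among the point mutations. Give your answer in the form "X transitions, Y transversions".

Transitions (purine↔purine or pyrimidine↔pyrimidine): 8 A→G, 15 U→C, 16 G→A, 21 G→A, 27 U→C.
Transversions (purine↔pyrimidine): 4 U→A, 12 A→U, 20 U→A, 23 C→G.

5 transitions, 4 transversions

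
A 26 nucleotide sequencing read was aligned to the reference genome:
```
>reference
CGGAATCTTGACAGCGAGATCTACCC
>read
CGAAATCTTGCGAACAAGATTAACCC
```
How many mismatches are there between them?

7

The sequences differ at bases 3, 11, 12, 14, 16, 21, 22 (1-based) — 7 in total.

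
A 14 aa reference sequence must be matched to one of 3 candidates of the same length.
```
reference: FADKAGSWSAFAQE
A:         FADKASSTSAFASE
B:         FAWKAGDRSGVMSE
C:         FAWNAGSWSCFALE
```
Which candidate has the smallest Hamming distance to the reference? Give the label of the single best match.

A

A differs at 3 residues; B differs at 7 residues; C differs at 4 residues. The closest is A.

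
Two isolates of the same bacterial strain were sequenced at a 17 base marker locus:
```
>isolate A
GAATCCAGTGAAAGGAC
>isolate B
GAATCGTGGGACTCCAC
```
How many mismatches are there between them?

Mismatches (1-based): site 6: C→G; site 7: A→T; site 9: T→G; site 12: A→C; site 13: A→T; site 14: G→C; site 15: G→C.

7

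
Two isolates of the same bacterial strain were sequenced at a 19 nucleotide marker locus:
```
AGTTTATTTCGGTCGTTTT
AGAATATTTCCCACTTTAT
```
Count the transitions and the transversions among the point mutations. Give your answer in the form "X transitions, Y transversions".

0 transitions, 7 transversions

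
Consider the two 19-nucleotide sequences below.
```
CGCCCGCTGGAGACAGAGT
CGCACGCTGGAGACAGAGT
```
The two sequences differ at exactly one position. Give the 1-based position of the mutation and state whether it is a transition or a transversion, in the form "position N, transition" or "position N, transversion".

The sequences differ only at position 4: C→A (pyrimidine→purine), a transversion.

position 4, transversion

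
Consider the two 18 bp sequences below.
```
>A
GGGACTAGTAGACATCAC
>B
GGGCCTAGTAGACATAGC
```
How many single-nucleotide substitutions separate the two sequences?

3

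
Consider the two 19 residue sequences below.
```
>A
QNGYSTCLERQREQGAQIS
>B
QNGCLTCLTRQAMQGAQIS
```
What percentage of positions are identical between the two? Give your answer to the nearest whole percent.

74%

5 positions differ (4, 5, 9, 12, 13), so 14 of 19 match: 14/19 = 73.68%.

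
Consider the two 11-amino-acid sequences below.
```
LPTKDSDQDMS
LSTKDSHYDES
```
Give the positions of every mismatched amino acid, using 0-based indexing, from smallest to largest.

Scanning 0-based: 1: P/S; 6: D/H; 7: Q/Y; 9: M/E.

1, 6, 7, 9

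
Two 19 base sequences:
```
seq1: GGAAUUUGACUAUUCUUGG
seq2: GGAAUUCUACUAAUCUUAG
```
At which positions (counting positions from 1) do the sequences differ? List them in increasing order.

Scanning 1-based: 7: U/C; 8: G/U; 13: U/A; 18: G/A.

7, 8, 13, 18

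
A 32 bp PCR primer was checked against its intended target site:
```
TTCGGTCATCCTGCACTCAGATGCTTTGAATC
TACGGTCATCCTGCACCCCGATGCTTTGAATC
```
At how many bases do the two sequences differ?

3

The sequences differ at bases 2, 17, 19 (1-based) — 3 in total.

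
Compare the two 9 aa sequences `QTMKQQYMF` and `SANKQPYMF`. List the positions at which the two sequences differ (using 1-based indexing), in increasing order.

1, 2, 3, 6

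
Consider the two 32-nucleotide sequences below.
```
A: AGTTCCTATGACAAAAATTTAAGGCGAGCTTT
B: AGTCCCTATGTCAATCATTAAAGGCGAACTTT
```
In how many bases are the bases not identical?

6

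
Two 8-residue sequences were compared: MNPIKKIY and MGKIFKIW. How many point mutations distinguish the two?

4

Mismatches (1-based): position 2: N→G; position 3: P→K; position 5: K→F; position 8: Y→W.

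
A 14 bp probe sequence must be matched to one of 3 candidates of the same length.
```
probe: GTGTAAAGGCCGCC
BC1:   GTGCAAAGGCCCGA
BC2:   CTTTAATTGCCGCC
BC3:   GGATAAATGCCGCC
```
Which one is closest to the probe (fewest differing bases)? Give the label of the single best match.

BC1 differs at 4 bases; BC2 differs at 4 bases; BC3 differs at 3 bases. The closest is BC3.

BC3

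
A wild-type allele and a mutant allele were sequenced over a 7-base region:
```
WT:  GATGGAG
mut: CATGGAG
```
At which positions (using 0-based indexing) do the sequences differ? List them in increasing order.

Scanning 0-based: 0: G/C.

0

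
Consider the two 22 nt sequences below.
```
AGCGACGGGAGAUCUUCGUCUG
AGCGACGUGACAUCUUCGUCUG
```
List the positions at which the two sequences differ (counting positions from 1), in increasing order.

8, 11

Differences at position 8 (G→U), position 11 (G→C).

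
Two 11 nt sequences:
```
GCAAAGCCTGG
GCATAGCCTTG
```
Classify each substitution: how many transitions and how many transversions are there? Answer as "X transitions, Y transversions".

Mismatches (1-based):
site 4: A→T (purine→pyrimidine, transversion)
site 10: G→T (purine→pyrimidine, transversion)

0 transitions, 2 transversions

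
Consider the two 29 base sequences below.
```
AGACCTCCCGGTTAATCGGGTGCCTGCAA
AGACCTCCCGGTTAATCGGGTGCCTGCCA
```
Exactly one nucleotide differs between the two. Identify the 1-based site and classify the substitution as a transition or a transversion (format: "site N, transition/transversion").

Site 28 changes A→C. A is a purine and C is a pyrimidine, so this is a transversion.

site 28, transversion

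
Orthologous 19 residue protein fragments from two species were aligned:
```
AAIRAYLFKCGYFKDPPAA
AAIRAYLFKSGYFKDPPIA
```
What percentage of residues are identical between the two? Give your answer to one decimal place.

89.5%

Mismatches at positions 10, 18 (1-based): 2 of 19.
Identical positions: 17/19 = 89.47% → 89.5%.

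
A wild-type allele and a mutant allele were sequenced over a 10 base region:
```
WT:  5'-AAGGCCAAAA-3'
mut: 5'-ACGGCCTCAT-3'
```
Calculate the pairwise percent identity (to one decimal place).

60.0%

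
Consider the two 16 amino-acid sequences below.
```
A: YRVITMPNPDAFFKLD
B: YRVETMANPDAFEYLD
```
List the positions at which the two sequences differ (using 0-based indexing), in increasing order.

3, 6, 12, 13

Differences at position 3 (I→E), position 6 (P→A), position 12 (F→E), position 13 (K→Y).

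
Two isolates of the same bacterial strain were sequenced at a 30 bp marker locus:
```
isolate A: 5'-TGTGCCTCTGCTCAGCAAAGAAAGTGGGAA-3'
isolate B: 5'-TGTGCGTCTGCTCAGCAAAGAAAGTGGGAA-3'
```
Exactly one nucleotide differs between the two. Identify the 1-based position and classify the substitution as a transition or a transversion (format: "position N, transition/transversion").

position 6, transversion

The sequences differ only at position 6: C→G (pyrimidine→purine), a transversion.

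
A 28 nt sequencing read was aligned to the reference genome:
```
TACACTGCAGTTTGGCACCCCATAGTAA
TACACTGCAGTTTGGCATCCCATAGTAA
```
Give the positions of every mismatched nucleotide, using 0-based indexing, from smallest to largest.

Scanning 0-based: 17: C/T.

17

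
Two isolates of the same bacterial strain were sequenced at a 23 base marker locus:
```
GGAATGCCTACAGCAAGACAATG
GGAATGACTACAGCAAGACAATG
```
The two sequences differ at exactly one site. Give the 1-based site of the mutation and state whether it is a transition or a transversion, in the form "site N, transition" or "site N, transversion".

site 7, transversion

Site 7 changes C→A. C is a pyrimidine and A is a purine, so this is a transversion.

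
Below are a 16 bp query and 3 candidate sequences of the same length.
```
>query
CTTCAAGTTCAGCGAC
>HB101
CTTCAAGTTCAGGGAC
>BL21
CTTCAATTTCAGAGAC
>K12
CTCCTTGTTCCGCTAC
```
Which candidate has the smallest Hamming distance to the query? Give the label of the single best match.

HB101

Hamming distances to query — HB101: 1; BL21: 2; K12: 5.
Smallest is HB101 with 1 mismatch.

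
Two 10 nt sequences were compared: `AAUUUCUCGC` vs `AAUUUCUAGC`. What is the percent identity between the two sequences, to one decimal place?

Mismatch at position 8 (1-based): 1 of 10.
Identical positions: 9/10 = 90% → 90.0%.

90.0%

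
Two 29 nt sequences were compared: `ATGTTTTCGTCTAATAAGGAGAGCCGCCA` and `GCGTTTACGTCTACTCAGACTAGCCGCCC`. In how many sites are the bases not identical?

The sequences differ at sites 1, 2, 7, 14, 16, 19, 20, 21, 29 (1-based) — 9 in total.

9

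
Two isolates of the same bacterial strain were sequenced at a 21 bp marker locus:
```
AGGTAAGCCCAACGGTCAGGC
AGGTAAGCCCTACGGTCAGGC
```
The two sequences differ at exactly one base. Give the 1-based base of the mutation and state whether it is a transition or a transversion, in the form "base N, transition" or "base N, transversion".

The sequences differ only at base 11: A→T (purine→pyrimidine), a transversion.

base 11, transversion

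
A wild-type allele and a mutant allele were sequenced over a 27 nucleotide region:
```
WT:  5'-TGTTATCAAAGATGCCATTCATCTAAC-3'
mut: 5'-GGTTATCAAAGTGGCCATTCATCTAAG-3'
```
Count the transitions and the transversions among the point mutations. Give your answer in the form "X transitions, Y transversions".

0 transitions, 4 transversions

Transitions (purine↔purine or pyrimidine↔pyrimidine): none.
Transversions (purine↔pyrimidine): 1 T→G, 12 A→T, 13 T→G, 27 C→G.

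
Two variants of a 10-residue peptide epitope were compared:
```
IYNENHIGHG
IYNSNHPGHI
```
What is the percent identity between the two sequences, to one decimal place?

70.0%

Mismatches at positions 4, 7, 10 (1-based): 3 of 10.
Identical positions: 7/10 = 70% → 70.0%.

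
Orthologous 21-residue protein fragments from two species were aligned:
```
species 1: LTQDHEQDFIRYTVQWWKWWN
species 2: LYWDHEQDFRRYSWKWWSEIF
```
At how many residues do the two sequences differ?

The sequences differ at residues 2, 3, 10, 13, 14, 15, 18, 19, 20, 21 (1-based) — 10 in total.

10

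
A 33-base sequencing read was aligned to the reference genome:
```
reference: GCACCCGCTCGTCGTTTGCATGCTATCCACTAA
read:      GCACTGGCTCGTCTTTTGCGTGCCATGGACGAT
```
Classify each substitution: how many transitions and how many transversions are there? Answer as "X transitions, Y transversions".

3 transitions, 6 transversions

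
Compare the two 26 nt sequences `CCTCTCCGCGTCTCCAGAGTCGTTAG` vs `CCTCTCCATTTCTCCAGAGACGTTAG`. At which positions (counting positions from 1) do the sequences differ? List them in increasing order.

8, 9, 10, 20

Scanning 1-based: 8: G/A; 9: C/T; 10: G/T; 20: T/A.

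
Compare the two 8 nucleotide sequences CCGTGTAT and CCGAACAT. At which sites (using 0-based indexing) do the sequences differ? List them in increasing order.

Differences at site 3 (T→A), site 4 (G→A), site 5 (T→C).

3, 4, 5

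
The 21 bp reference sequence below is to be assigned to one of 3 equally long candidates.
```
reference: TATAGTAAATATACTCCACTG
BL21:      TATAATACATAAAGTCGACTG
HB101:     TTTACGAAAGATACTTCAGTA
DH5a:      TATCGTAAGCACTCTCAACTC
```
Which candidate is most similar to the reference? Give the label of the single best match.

Hamming distances to reference — BL21: 5; HB101: 7; DH5a: 7.
Smallest is BL21 with 5 mismatches.

BL21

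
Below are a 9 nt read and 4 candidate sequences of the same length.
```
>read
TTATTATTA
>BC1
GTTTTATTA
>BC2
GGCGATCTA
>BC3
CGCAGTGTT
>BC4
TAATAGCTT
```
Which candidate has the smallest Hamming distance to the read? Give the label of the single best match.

BC1

Hamming distances to read — BC1: 2; BC2: 7; BC3: 8; BC4: 5.
Smallest is BC1 with 2 mismatches.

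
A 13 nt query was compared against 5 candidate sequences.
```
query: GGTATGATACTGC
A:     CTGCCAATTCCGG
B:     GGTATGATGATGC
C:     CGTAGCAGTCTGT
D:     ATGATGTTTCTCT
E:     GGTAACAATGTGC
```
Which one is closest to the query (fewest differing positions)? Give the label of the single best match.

Hamming distances to query — A: 9; B: 2; C: 6; D: 7; E: 5.
Smallest is B with 2 mismatches.

B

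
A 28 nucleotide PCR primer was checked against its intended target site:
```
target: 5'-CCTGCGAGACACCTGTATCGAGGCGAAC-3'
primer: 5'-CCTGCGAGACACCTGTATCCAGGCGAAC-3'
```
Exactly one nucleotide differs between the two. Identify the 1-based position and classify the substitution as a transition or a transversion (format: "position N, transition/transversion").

Position 20 changes G→C. G is a purine and C is a pyrimidine, so this is a transversion.

position 20, transversion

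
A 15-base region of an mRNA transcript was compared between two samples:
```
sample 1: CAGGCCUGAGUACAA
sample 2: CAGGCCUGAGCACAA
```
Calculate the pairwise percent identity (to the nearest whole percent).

93%

1 position differs (11), so 14 of 15 match: 14/15 = 93.33%.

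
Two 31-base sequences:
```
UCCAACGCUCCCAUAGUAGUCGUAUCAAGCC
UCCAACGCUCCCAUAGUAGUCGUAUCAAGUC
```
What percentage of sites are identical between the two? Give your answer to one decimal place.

Mismatch at position 30 (1-based): 1 of 31.
Identical positions: 30/31 = 96.77% → 96.8%.

96.8%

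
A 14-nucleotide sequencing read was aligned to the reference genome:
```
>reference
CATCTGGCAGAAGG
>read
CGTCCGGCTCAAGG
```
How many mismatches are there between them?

Mismatches (1-based): base 2: A→G; base 5: T→C; base 9: A→T; base 10: G→C.

4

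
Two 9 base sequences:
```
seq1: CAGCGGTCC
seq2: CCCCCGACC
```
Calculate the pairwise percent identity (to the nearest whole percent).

56%

Mismatches at positions 2, 3, 5, 7 (1-based): 4 of 9.
Identical positions: 5/9 = 55.56% → 56%.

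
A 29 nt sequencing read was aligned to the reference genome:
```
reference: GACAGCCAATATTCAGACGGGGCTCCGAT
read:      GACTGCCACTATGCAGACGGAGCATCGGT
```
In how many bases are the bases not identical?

7

Mismatches (1-based): base 4: A→T; base 9: A→C; base 13: T→G; base 21: G→A; base 24: T→A; base 25: C→T; base 28: A→G.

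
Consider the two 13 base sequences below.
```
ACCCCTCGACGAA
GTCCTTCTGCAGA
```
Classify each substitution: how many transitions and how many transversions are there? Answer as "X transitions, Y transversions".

Transitions (purine↔purine or pyrimidine↔pyrimidine): 1 A→G, 2 C→T, 5 C→T, 9 A→G, 11 G→A, 12 A→G.
Transversions (purine↔pyrimidine): 8 G→T.

6 transitions, 1 transversion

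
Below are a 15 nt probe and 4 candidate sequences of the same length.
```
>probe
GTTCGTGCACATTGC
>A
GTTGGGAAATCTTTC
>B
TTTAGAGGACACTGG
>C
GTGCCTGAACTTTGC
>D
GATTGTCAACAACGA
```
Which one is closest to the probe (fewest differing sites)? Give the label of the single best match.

C

Hamming distances to probe — A: 7; B: 6; C: 4; D: 7.
Smallest is C with 4 mismatches.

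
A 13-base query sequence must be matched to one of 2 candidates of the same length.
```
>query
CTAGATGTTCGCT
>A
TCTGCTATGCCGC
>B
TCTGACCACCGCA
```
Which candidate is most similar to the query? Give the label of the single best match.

A differs at 9 bases; B differs at 8 bases. The closest is B.

B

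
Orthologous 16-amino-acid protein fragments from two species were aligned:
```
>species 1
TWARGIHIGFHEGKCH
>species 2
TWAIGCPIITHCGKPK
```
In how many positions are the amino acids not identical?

8

Comparing position by position, 8 positions differ: 4 (R/I), 6 (I/C), 7 (H/P), 9 (G/I), 10 (F/T), 12 (E/C), 15 (C/P), 16 (H/K).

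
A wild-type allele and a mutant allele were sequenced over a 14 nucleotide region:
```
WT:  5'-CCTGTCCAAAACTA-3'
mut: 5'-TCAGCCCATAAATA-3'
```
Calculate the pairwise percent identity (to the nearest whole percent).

64%

Mismatches at positions 1, 3, 5, 9, 12 (1-based): 5 of 14.
Identical positions: 9/14 = 64.29% → 64%.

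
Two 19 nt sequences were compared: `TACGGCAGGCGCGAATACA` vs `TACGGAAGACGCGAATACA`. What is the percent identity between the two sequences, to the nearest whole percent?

89%

Mismatches at positions 6, 9 (1-based): 2 of 19.
Identical positions: 17/19 = 89.47% → 89%.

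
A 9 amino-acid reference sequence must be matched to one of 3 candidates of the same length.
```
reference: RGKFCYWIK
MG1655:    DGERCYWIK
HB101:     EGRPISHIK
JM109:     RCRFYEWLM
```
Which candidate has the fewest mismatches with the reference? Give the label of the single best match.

MG1655

MG1655 differs at 3 positions; HB101 differs at 6 positions; JM109 differs at 6 positions. The closest is MG1655.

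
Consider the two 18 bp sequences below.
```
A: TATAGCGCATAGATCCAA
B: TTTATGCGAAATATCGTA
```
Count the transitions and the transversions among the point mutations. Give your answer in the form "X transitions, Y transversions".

Mismatches (1-based):
base 2: A→T (purine→pyrimidine, transversion)
base 5: G→T (purine→pyrimidine, transversion)
base 6: C→G (pyrimidine→purine, transversion)
base 7: G→C (purine→pyrimidine, transversion)
base 8: C→G (pyrimidine→purine, transversion)
base 10: T→A (pyrimidine→purine, transversion)
base 12: G→T (purine→pyrimidine, transversion)
base 16: C→G (pyrimidine→purine, transversion)
base 17: A→T (purine→pyrimidine, transversion)

0 transitions, 9 transversions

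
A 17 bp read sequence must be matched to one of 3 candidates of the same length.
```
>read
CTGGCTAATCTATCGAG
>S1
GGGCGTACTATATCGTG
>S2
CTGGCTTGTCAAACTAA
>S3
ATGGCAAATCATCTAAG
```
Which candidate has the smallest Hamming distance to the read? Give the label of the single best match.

S1 differs at 7 bases; S2 differs at 6 bases; S3 differs at 7 bases. The closest is S2.

S2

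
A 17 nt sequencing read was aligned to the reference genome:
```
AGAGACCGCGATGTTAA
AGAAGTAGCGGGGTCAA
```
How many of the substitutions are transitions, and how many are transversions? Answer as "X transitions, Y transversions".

Mismatches (1-based):
site 4: G→A (purine→purine, transition)
site 5: A→G (purine→purine, transition)
site 6: C→T (pyrimidine→pyrimidine, transition)
site 7: C→A (pyrimidine→purine, transversion)
site 11: A→G (purine→purine, transition)
site 12: T→G (pyrimidine→purine, transversion)
site 15: T→C (pyrimidine→pyrimidine, transition)

5 transitions, 2 transversions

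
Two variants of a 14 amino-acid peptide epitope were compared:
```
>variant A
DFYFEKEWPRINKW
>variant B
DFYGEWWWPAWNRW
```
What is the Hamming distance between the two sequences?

Comparing position by position, 6 residues differ: 4 (F/G), 6 (K/W), 7 (E/W), 10 (R/A), 11 (I/W), 13 (K/R).

6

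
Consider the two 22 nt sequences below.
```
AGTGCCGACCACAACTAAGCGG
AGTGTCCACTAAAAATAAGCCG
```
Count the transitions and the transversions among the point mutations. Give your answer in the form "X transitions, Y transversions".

2 transitions, 4 transversions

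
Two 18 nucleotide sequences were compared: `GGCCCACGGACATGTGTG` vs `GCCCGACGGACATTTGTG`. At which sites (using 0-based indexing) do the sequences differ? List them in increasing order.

Differences at site 1 (G→C), site 4 (C→G), site 13 (G→T).

1, 4, 13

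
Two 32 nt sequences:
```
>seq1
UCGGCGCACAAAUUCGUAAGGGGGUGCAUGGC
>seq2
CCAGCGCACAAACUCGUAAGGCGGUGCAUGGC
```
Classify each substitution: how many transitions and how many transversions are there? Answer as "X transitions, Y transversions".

Mismatches (1-based):
site 1: U→C (pyrimidine→pyrimidine, transition)
site 3: G→A (purine→purine, transition)
site 13: U→C (pyrimidine→pyrimidine, transition)
site 22: G→C (purine→pyrimidine, transversion)

3 transitions, 1 transversion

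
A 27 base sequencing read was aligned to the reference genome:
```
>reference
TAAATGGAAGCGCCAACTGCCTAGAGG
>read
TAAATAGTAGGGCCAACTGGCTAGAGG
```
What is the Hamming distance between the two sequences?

The sequences differ at bases 6, 8, 11, 20 (1-based) — 4 in total.

4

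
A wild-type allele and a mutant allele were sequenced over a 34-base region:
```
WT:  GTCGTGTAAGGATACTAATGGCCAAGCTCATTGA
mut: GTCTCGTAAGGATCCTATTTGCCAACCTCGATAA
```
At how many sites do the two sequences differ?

9

Comparing position by position, 9 sites differ: 4 (G/T), 5 (T/C), 14 (A/C), 18 (A/T), 20 (G/T), 26 (G/C), 30 (A/G), 31 (T/A), 33 (G/A).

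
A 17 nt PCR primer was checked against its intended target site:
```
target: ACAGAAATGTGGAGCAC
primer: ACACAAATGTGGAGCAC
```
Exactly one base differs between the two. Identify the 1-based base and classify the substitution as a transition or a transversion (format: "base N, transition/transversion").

base 4, transversion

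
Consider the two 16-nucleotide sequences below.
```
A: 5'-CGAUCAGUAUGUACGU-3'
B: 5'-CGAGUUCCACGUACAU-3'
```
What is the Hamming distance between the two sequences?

7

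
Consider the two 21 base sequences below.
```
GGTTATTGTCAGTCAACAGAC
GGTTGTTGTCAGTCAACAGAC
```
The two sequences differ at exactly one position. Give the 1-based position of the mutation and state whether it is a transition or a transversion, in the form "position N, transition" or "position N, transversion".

The sequences differ only at position 5: A→G (purine→purine), a transition.

position 5, transition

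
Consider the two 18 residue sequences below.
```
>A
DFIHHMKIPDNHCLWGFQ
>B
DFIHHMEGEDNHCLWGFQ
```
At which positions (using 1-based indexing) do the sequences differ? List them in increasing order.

7, 8, 9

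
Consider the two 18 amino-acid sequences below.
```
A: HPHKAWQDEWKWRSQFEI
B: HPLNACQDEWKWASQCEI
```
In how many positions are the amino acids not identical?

The sequences differ at positions 3, 4, 6, 13, 16 (1-based) — 5 in total.

5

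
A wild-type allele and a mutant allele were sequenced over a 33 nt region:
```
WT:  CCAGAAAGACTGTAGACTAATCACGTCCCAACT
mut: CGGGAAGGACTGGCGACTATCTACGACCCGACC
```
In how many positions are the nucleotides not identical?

11

Comparing position by position, 11 positions differ: 2 (C/G), 3 (A/G), 7 (A/G), 13 (T/G), 14 (A/C), 20 (A/T), 21 (T/C), 22 (C/T), 26 (T/A), 30 (A/G), 33 (T/C).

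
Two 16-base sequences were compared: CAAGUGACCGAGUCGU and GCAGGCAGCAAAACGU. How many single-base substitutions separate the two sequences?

8

Comparing position by position, 8 sites differ: 1 (C/G), 2 (A/C), 5 (U/G), 6 (G/C), 8 (C/G), 10 (G/A), 12 (G/A), 13 (U/A).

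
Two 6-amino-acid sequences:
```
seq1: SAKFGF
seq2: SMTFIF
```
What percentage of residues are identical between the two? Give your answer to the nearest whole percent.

50%

3 positions differ (2, 3, 5), so 3 of 6 match: 3/6 = 50%.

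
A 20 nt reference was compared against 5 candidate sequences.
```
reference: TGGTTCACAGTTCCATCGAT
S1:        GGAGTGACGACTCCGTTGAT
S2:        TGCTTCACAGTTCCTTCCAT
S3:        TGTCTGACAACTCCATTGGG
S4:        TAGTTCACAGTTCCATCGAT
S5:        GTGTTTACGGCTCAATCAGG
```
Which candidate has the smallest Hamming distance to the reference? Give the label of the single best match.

Hamming distances to reference — S1: 9; S2: 3; S3: 8; S4: 1; S5: 9.
Smallest is S4 with 1 mismatch.

S4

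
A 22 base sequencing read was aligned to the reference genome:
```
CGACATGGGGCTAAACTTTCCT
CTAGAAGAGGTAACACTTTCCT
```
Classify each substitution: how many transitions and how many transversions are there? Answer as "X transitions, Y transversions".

Mismatches (1-based):
site 2: G→T (purine→pyrimidine, transversion)
site 4: C→G (pyrimidine→purine, transversion)
site 6: T→A (pyrimidine→purine, transversion)
site 8: G→A (purine→purine, transition)
site 11: C→T (pyrimidine→pyrimidine, transition)
site 12: T→A (pyrimidine→purine, transversion)
site 14: A→C (purine→pyrimidine, transversion)

2 transitions, 5 transversions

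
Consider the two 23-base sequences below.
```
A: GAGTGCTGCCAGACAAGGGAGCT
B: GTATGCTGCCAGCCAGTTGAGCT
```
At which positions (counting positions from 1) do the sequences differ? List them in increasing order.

Differences at position 2 (A→T), position 3 (G→A), position 13 (A→C), position 16 (A→G), position 17 (G→T), position 18 (G→T).

2, 3, 13, 16, 17, 18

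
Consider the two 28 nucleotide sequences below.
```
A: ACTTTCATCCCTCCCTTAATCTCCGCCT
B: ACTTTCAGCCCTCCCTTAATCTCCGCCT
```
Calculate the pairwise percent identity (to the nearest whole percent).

96%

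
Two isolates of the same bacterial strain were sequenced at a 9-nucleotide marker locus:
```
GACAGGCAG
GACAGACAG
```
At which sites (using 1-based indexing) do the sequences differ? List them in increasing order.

Differences at site 6 (G→A).

6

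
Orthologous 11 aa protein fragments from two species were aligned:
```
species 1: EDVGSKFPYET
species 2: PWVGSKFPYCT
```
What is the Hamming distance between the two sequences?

Mismatches (1-based): residue 1: E→P; residue 2: D→W; residue 10: E→C.

3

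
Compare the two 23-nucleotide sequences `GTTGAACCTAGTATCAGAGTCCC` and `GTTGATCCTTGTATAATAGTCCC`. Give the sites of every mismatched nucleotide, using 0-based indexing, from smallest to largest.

Differences at site 5 (A→T), site 9 (A→T), site 14 (C→A), site 16 (G→T).

5, 9, 14, 16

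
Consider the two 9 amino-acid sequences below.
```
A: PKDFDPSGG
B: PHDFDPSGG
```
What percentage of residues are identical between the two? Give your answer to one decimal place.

88.9%

Mismatch at position 2 (1-based): 1 of 9.
Identical positions: 8/9 = 88.89% → 88.9%.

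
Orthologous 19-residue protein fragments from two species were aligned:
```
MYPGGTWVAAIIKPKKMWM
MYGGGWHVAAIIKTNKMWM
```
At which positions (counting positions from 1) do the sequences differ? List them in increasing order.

3, 6, 7, 14, 15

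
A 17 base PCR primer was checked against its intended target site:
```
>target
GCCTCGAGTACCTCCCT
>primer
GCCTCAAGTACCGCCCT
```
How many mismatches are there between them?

2

Mismatches (1-based): base 6: G→A; base 13: T→G.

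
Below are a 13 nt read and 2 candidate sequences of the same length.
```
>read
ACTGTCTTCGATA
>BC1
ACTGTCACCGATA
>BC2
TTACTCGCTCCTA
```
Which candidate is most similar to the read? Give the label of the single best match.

BC1

Hamming distances to read — BC1: 2; BC2: 9.
Smallest is BC1 with 2 mismatches.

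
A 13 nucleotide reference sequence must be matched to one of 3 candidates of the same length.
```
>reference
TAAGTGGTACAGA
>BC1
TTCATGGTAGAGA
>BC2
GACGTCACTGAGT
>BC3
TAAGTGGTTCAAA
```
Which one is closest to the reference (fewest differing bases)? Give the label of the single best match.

BC3

Hamming distances to reference — BC1: 4; BC2: 8; BC3: 2.
Smallest is BC3 with 2 mismatches.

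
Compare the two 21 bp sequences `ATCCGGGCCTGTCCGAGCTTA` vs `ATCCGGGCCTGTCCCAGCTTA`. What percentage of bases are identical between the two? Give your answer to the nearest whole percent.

95%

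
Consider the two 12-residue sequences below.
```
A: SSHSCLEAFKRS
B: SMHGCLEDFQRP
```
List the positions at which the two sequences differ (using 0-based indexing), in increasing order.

Scanning 0-based: 1: S/M; 3: S/G; 7: A/D; 9: K/Q; 11: S/P.

1, 3, 7, 9, 11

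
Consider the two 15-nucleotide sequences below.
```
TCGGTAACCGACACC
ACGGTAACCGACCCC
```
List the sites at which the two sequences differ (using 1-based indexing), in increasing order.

1, 13

Differences at site 1 (T→A), site 13 (A→C).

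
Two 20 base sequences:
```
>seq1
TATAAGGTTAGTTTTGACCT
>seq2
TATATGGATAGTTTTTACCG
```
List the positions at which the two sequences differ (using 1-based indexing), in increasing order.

Scanning 1-based: 5: A/T; 8: T/A; 16: G/T; 20: T/G.

5, 8, 16, 20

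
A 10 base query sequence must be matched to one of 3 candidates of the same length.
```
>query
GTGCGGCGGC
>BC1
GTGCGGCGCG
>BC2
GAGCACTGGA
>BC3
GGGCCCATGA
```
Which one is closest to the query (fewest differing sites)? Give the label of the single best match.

BC1

Hamming distances to query — BC1: 2; BC2: 5; BC3: 6.
Smallest is BC1 with 2 mismatches.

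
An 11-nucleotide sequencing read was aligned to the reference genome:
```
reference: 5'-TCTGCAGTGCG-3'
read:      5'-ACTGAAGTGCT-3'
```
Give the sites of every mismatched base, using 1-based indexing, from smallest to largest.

Differences at site 1 (T→A), site 5 (C→A), site 11 (G→T).

1, 5, 11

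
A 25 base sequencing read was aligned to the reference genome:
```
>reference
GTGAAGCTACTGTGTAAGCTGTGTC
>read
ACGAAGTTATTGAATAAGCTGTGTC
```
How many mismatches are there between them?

6

Comparing position by position, 6 positions differ: 1 (G/A), 2 (T/C), 7 (C/T), 10 (C/T), 13 (T/A), 14 (G/A).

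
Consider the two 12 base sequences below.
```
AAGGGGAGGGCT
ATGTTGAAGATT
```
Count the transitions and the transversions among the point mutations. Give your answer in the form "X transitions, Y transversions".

Mismatches (1-based):
base 2: A→T (purine→pyrimidine, transversion)
base 4: G→T (purine→pyrimidine, transversion)
base 5: G→T (purine→pyrimidine, transversion)
base 8: G→A (purine→purine, transition)
base 10: G→A (purine→purine, transition)
base 11: C→T (pyrimidine→pyrimidine, transition)

3 transitions, 3 transversions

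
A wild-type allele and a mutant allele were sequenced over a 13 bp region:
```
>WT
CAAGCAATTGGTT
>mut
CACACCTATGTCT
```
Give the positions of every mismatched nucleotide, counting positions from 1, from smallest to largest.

Differences at position 3 (A→C), position 4 (G→A), position 6 (A→C), position 7 (A→T), position 8 (T→A), position 11 (G→T), position 12 (T→C).

3, 4, 6, 7, 8, 11, 12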